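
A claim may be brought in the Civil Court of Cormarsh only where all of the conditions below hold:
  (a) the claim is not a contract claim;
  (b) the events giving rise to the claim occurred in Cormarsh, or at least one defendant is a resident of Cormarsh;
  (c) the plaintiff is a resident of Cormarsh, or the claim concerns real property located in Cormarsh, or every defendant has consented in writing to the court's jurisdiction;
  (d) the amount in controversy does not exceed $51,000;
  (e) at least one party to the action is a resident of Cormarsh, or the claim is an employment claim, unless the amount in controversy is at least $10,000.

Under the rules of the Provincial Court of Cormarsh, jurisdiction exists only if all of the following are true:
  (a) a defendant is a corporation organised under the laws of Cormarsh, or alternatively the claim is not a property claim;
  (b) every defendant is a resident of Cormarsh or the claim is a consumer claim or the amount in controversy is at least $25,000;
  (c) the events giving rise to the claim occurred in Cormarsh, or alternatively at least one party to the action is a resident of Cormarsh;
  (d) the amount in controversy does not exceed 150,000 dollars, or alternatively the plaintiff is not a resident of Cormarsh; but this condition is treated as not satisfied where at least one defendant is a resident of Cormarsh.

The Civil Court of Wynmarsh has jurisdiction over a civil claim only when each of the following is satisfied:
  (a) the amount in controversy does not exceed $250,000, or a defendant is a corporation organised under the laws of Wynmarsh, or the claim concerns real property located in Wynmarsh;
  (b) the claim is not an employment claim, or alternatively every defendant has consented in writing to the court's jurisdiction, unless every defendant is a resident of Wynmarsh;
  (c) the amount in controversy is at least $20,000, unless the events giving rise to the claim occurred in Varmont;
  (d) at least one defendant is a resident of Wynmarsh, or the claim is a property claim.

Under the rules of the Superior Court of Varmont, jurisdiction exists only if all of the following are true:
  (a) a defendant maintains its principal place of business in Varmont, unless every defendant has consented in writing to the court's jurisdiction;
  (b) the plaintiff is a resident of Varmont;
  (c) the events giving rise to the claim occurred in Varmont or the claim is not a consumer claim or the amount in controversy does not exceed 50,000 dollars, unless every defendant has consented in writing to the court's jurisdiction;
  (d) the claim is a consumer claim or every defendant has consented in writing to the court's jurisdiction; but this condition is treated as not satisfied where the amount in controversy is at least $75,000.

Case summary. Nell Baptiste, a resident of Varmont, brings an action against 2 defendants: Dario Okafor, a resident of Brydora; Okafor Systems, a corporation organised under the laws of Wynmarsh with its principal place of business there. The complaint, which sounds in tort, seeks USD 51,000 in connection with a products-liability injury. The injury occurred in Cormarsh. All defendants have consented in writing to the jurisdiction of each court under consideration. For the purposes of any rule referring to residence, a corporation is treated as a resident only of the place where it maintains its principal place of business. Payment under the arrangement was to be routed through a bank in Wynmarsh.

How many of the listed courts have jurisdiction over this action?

4

The Civil Court of Cormarsh:
  (a) The claim is a tort claim, not a contract claim. Met.
  (b) The operative events occurred in Cormarsh — that alternative is enough. Satisfied.
  (c) Every defendant has filed written consent, which satisfies one of the alternatives. Satisfied.
  (d) The amount in controversy is $51,000, within the 51,000 dollars ceiling. Satisfied.
  (e) No party resides in Cormarsh; the claim is a tort claim, not an employment claim — none of the alternatives is met. But the amount in controversy is 51,000 dollars, which meets the USD 10,000 floor, and the 'unless' clause therefore excuses the requirement. Condition met.
  → Jurisdiction lies.
The Provincial Court of Cormarsh:
  (a) The claim is a tort claim, not a property claim, which satisfies one of the alternatives. Satisfied.
  (b) The amount in controversy is 51,000 dollars, which meets the 25,000 dollars floor — that alternative is enough. Condition met.
  (c) The operative events occurred in Cormarsh, so one alternative holds. Condition met.
  (d) The amount in controversy is 51,000 dollars, within the USD 150,000 ceiling, so this disjunct is met. The carve-out does not apply: no defendant resides in Cormarsh (they reside in Brydora, Wynmarsh). Satisfied.
  → Jurisdiction lies.
The Civil Court of Wynmarsh:
  (a) The amount in controversy is $51,000, within the USD 250,000 ceiling, so this disjunct is met. Condition met.
  (b) The claim is a tort claim, not an employment claim, so this disjunct is met. Condition met.
  (c) The amount in controversy is 51,000 dollars, which meets the USD 20,000 floor. Condition met.
  (d) Okafor Systems resides in Wynmarsh, which satisfies one of the alternatives. Met.
  → Jurisdiction lies.
The Superior Court of Varmont:
  (a) The corporate defendant(s) have their principal place of business in Wynmarsh, not Varmont. The proviso rescues it, though: every defendant has filed written consent. Condition met.
  (b) The plaintiff resides in Varmont. Met.
  (c) The claim is a tort claim, not a consumer claim — that alternative is enough. Satisfied.
  (d) Every defendant has filed written consent, which satisfies one of the alternatives. The exception is not triggered, since the amount in controversy is $51,000, below the 75,000 dollars floor. Condition met.
  → All conditions met; jurisdiction exists.
Courts with jurisdiction: the Civil Court of Cormarsh, the Provincial Court of Cormarsh, the Civil Court of Wynmarsh, the Superior Court of Varmont — 4 in total.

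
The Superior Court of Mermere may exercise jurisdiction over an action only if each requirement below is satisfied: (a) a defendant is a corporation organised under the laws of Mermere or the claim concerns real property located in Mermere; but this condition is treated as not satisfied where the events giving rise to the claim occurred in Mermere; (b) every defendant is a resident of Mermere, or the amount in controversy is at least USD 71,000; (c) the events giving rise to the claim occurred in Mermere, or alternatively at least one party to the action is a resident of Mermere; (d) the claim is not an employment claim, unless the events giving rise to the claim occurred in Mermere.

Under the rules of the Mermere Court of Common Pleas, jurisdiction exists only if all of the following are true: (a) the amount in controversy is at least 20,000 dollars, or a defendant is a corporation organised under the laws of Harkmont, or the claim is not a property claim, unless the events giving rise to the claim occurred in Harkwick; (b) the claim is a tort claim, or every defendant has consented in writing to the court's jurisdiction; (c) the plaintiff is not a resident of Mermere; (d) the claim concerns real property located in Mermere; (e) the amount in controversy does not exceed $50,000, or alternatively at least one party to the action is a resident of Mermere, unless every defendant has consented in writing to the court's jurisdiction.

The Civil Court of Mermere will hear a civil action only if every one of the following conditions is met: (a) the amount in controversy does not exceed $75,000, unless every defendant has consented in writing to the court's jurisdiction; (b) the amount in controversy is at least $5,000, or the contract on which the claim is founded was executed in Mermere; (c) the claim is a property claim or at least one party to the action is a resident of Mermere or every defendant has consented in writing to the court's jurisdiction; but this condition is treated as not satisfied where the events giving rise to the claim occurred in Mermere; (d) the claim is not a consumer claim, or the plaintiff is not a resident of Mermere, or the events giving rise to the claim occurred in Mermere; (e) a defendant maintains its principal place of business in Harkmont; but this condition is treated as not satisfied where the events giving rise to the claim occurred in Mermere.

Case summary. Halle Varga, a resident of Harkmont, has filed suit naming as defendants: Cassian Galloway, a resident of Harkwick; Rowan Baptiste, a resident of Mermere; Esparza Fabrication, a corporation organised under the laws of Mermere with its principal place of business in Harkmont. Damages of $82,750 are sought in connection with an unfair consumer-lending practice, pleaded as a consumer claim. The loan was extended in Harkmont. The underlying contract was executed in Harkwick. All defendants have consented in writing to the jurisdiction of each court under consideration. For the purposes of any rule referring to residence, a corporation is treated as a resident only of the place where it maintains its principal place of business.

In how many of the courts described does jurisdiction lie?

The Superior Court of Mermere:
  (a) Esparza Fabrication is organised under the laws of Mermere, which satisfies one of the alternatives. The exception is not triggered, since the operative events occurred in Harkmont, not Mermere. Condition met.
  (b) The amount in controversy is $82,750, which meets the $71,000 floor, which satisfies one of the alternatives. Satisfied.
  (c) Rowan Baptiste resides in Mermere, which satisfies one of the alternatives. Condition met.
  (d) The claim is a consumer claim, not an employment claim. Satisfied.
  → All conditions met; jurisdiction exists.
The Mermere Court of Common Pleas:
  (a) The amount in controversy is USD 82,750, which meets the USD 20,000 floor, which satisfies one of the alternatives. Met.
  (b) Every defendant has filed written consent — that alternative is enough. Satisfied.
  (c) The plaintiff resides in Harkmont, which is not Mermere. Met.
  (d) The claim does not concern real property. Not met.
  (e) Rowan Baptiste resides in Mermere, which satisfies one of the alternatives. Condition met.
  → The court lacks jurisdiction.
The Civil Court of Mermere:
  (a) The amount in controversy is USD 82,750, above the USD 75,000 ceiling. However, every defendant has filed written consent, so the 'unless' proviso supplies this condition. Satisfied.
  (b) The amount in controversy is USD 82,750, which meets the 5,000 dollars floor, so one alternative holds. Met.
  (c) Rowan Baptiste resides in Mermere, so this disjunct is met. The carve-out does not apply: the operative events occurred in Harkmont, not Mermere. Condition met.
  (d) The plaintiff resides in Harkmont, which is not Mermere, which satisfies one of the alternatives. Satisfied.
  (e) Esparza Fabrication has its principal place of business in Harkmont. The carve-out does not apply: the operative events occurred in Harkmont, not Mermere. Satisfied.
  → Jurisdiction lies.
Courts with jurisdiction: the Superior Court of Mermere, the Civil Court of Mermere — 2 in total.

2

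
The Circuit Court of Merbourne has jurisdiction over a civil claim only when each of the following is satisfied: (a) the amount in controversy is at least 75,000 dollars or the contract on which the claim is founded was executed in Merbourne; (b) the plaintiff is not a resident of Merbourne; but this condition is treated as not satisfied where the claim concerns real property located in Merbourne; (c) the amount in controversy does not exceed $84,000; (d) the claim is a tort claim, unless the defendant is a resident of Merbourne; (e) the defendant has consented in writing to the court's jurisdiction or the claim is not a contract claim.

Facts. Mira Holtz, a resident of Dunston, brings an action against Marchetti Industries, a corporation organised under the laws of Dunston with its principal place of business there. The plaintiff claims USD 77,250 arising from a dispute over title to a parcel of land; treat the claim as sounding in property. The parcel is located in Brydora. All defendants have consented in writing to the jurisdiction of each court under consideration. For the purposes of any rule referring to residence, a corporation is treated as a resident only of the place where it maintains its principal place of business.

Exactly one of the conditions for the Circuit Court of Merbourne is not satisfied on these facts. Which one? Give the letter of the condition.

The Circuit Court of Merbourne:
  (a) The amount in controversy is USD 77,250, which meets the $75,000 floor, so one alternative holds. Satisfied.
  (b) The plaintiff resides in Dunston, which is not Merbourne. The exception is not triggered, since the property lies in Brydora, not Merbourne. Satisfied.
  (c) The amount in controversy is 77,250 dollars, within the 84,000 dollars ceiling. Met.
  (d) The claim is a property claim, not a tort claim. The proviso offers no rescue either, since the defendant resides in Dunston, not Merbourne. Not met.
  (e) Every defendant has filed written consent, so this disjunct is met. Satisfied.
Only condition (d) fails.

(d)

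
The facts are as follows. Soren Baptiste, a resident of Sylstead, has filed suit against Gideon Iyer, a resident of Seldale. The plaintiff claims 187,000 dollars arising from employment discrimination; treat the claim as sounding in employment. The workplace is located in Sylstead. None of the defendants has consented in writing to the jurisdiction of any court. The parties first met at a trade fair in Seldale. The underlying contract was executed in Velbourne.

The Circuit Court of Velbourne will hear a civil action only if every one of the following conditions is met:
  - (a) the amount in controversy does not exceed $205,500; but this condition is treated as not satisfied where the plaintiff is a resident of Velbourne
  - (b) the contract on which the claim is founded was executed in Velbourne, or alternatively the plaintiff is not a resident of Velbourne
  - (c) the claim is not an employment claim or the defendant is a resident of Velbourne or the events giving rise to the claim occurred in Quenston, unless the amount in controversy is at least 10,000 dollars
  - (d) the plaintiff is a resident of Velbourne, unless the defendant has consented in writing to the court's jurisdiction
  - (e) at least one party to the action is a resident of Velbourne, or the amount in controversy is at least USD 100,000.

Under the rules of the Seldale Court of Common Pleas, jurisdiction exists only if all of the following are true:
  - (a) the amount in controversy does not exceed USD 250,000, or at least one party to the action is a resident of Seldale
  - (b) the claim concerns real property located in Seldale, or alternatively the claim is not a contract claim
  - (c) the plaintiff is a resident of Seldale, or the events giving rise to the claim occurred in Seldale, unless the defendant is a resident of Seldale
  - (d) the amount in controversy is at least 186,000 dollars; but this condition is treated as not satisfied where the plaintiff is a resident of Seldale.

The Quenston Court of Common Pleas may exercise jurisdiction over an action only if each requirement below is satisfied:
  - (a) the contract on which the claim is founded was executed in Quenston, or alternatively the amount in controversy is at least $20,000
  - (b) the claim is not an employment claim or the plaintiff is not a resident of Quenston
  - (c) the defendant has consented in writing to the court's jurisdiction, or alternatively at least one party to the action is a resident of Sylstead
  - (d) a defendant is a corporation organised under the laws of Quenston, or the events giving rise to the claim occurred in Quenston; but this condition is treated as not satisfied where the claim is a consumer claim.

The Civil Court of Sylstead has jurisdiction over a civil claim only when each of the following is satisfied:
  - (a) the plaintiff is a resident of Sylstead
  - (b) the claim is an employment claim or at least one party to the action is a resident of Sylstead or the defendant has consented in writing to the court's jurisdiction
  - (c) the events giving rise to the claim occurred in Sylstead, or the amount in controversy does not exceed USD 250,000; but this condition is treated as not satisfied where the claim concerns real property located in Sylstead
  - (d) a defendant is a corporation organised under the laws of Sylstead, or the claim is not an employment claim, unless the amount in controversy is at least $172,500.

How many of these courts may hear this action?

The Circuit Court of Velbourne:
  (a) The amount in controversy is USD 187,000, within the 205,500 dollars ceiling. And the carve-out is inapplicable — the plaintiff resides in Sylstead, not Velbourne. Condition met.
  (b) The contract was executed in Velbourne — that alternative is enough. Condition met.
  (c) The claim is an employment claim; the defendant resides in Seldale, not Velbourne; the operative events occurred in Sylstead, not Quenston — none of the alternatives is met. However, the amount in controversy is USD 187,000, which meets the USD 10,000 floor, so the 'unless' proviso supplies this condition. Satisfied.
  (d) The plaintiff resides in Sylstead, not Velbourne. The proviso offers no rescue either, since no such written consent has been filed. Condition not met.
  (e) The amount in controversy is $187,000, which meets the 100,000 dollars floor, so one alternative holds. Met.
  → No jurisdiction.
The Seldale Court of Common Pleas:
  (a) The amount in controversy is $187,000, within the 250,000 dollars ceiling — that alternative is enough. Condition met.
  (b) The claim is an employment claim, not a contract claim, so one alternative holds. Condition met.
  (c) The plaintiff resides in Sylstead, not Seldale; the operative events occurred in Sylstead, not Seldale — none of the alternatives is met. The proviso rescues it, though: the defendant resides in Seldale. Condition met.
  (d) The amount in controversy is $187,000, which meets the 186,000 dollars floor. And the carve-out is inapplicable — the plaintiff resides in Sylstead, not Seldale. Met.
  → All conditions met; jurisdiction exists.
The Quenston Court of Common Pleas:
  (a) The amount in controversy is 187,000 dollars, which meets the 20,000 dollars floor, which satisfies one of the alternatives. Condition met.
  (b) The plaintiff resides in Sylstead, which is not Quenston, so one alternative holds. Met.
  (c) Soren Baptiste resides in Sylstead, so this disjunct is met. Satisfied.
  (d) No defendant is a corporation; the operative events occurred in Sylstead, not Quenston — every alternative fails. Condition not met.
  → No jurisdiction.
The Civil Court of Sylstead:
  (a) The plaintiff resides in Sylstead. Satisfied.
  (b) The claim is an employment claim — that alternative is enough. Satisfied.
  (c) The operative events occurred in Sylstead, so one alternative holds. The exception is not triggered, since the claim does not concern real property. Satisfied.
  (d) No defendant is a corporation; the claim is an employment claim — none of the alternatives is met. But the amount in controversy is 187,000 dollars, which meets the 172,500 dollars floor, and the 'unless' clause therefore excuses the requirement. Satisfied.
  → Jurisdiction lies.
Courts with jurisdiction: the Seldale Court of Common Pleas, the Civil Court of Sylstead — 2 in total.

2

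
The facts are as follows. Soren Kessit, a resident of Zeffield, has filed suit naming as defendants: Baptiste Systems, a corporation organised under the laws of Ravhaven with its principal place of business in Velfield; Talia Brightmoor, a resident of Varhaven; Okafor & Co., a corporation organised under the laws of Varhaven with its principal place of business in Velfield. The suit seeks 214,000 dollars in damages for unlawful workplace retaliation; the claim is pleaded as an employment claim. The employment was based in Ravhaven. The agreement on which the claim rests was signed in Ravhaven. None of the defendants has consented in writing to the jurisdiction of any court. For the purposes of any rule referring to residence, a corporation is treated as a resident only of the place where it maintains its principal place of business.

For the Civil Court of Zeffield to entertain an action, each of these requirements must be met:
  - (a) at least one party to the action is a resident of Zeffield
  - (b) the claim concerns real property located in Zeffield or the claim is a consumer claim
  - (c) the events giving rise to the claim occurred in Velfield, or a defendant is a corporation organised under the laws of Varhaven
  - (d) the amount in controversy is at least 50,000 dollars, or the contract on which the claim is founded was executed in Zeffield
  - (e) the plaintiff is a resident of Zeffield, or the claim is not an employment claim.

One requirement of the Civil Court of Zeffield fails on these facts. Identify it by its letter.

The Civil Court of Zeffield:
  (a) Soren Kessit resides in Zeffield. Satisfied.
  (b) The claim does not concern real property; the claim is an employment claim, not a consumer claim — every alternative fails. Condition not met.
  (c) Okafor & Co. is organised under the laws of Varhaven, so this disjunct is met. Met.
  (d) The amount in controversy is USD 214,000, which meets the $50,000 floor, which satisfies one of the alternatives. Met.
  (e) The plaintiff resides in Zeffield, which satisfies one of the alternatives. Condition met.
Only condition (b) fails.

(b)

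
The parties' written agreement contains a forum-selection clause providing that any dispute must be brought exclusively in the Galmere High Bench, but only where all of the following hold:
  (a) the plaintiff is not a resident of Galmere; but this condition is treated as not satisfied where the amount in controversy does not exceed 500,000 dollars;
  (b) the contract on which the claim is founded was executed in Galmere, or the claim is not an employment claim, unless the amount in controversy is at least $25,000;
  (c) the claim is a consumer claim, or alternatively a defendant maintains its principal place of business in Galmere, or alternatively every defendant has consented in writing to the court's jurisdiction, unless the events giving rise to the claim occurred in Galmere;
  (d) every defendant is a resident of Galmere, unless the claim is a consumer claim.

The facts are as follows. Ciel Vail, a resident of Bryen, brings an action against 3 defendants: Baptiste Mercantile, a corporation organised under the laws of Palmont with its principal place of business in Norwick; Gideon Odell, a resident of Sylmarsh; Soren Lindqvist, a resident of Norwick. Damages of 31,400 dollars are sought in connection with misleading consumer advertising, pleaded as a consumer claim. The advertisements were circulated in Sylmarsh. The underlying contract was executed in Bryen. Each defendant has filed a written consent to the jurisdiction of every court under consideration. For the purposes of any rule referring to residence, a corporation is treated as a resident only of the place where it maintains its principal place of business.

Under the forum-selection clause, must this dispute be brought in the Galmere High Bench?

No

The Galmere High Bench:
  (a) The plaintiff resides in Bryen, which is not Galmere. However, the amount in controversy is $31,400, within the $500,000 ceiling, which falls within the stated exception and so defeats the condition. Fails.
  (b) The claim is a consumer claim, not an employment claim, so one alternative holds. Met.
  (c) The claim is a consumer claim, so one alternative holds. Satisfied.
  (d) The defendants reside as follows — Baptiste Mercantile in Norwick, Gideon Odell in Sylmarsh, Soren Lindqvist in Norwick — not all in Galmere. The proviso rescues it, though: the claim is a consumer claim. Condition met.
  → The clause does not apply.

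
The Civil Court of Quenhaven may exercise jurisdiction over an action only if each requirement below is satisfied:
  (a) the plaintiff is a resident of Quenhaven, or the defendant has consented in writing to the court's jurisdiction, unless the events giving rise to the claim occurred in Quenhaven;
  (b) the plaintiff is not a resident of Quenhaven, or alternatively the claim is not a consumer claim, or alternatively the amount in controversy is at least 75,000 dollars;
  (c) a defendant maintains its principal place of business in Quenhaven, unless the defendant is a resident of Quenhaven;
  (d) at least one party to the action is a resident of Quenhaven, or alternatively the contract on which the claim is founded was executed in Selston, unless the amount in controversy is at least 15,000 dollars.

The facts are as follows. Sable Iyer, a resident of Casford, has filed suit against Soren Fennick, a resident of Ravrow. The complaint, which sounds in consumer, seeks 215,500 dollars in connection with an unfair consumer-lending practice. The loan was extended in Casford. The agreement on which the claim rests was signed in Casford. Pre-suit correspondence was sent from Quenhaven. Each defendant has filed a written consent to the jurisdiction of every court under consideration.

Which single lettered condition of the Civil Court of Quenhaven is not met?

The Civil Court of Quenhaven:
  (a) Every defendant has filed written consent — that alternative is enough. Satisfied.
  (b) The plaintiff resides in Casford, which is not Quenhaven, so one alternative holds. Condition met.
  (c) No defendant is a corporation. And the defendant resides in Ravrow, not Quenhaven, so the proviso does not save it. Not satisfied.
  (d) No party resides in Quenhaven; the contract was executed in Casford, not Selston — every alternative fails. However, the amount in controversy is $215,500, which meets the USD 15,000 floor, so the 'unless' proviso supplies this condition. Condition met.
Only condition (c) fails.

(c)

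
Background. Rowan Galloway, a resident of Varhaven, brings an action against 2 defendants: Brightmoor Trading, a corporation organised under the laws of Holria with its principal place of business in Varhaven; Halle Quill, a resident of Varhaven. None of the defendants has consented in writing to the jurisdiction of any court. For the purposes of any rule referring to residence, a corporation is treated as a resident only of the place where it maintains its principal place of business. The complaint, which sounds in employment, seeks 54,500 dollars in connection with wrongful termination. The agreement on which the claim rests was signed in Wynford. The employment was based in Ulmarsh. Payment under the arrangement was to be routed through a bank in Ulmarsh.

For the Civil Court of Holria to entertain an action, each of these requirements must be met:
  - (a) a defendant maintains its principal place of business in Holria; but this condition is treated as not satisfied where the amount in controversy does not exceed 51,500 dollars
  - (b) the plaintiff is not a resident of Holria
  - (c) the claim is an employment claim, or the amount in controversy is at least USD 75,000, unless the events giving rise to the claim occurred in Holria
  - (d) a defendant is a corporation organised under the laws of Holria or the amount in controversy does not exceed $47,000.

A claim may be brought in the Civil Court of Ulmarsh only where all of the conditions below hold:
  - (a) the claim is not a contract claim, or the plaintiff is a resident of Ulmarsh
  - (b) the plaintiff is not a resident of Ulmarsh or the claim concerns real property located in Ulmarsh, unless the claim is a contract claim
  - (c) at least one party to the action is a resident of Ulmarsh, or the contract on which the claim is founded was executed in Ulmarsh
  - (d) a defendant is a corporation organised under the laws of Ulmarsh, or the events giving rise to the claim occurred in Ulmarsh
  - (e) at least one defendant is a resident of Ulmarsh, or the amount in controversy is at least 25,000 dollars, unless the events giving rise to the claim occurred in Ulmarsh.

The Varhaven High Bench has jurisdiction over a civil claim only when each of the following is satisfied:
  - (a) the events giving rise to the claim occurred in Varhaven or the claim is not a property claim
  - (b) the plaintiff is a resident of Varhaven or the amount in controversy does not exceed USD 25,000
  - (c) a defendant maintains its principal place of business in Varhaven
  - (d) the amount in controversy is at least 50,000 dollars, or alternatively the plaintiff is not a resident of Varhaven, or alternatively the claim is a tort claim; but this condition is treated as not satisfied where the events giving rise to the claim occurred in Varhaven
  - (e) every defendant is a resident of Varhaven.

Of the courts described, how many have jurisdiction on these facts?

1

The Civil Court of Holria:
  (a) The corporate defendant(s) have their principal place of business in Varhaven, not Holria. Condition not met.
  (b) The plaintiff resides in Varhaven, which is not Holria. Condition met.
  (c) The claim is an employment claim, so this disjunct is met. Satisfied.
  (d) Brightmoor Trading is organised under the laws of Holria — that alternative is enough. Condition met.
  → The court lacks jurisdiction.
The Civil Court of Ulmarsh:
  (a) The claim is an employment claim, not a contract claim, which satisfies one of the alternatives. Satisfied.
  (b) The plaintiff resides in Varhaven, which is not Ulmarsh, so one alternative holds. Condition met.
  (c) No party resides in Ulmarsh; the contract was executed in Wynford, not Ulmarsh — no alternative holds. Fails.
  (d) The operative events occurred in Ulmarsh, so this disjunct is met. Met.
  (e) The amount in controversy is $54,500, which meets the 25,000 dollars floor, so one alternative holds. Condition met.
  → At least one condition fails; no jurisdiction.
The Varhaven High Bench:
  (a) The claim is an employment claim, not a property claim — that alternative is enough. Condition met.
  (b) The plaintiff resides in Varhaven — that alternative is enough. Satisfied.
  (c) Brightmoor Trading has its principal place of business in Varhaven. Met.
  (d) The amount in controversy is 54,500 dollars, which meets the USD 50,000 floor, which satisfies one of the alternatives. The carve-out does not apply: the operative events occurred in Ulmarsh, not Varhaven. Satisfied.
  (e) The defendants reside as follows — Brightmoor Trading in Varhaven, Halle Quill in Varhaven — all in Varhaven. Satisfied.
  → All conditions met; jurisdiction exists.
Courts with jurisdiction: the Varhaven High Bench — 1 in total.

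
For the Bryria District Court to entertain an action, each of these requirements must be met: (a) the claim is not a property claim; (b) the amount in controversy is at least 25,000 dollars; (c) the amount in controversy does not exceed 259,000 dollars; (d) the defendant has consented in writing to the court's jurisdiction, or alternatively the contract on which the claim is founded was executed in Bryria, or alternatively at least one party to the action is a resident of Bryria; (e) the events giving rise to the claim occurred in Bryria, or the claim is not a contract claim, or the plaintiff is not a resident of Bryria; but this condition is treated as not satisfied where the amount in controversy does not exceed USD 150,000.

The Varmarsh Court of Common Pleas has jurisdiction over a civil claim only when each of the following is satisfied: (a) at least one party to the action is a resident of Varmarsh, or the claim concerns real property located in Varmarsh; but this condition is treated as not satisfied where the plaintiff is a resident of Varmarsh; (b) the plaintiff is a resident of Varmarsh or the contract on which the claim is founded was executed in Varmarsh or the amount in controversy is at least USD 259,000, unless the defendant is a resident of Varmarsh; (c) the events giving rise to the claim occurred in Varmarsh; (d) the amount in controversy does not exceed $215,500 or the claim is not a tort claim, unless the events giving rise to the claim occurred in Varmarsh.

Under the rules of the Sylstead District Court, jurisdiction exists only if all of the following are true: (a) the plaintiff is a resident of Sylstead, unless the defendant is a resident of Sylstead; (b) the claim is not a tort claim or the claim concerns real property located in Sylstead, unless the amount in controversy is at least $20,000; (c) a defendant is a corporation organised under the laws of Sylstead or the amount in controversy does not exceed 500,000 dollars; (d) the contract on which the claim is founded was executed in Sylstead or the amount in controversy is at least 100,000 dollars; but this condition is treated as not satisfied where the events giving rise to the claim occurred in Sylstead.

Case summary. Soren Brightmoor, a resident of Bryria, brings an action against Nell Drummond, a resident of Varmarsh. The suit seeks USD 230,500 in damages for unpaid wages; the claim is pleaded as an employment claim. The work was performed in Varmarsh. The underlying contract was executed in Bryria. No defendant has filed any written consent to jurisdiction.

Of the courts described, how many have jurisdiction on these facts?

The Bryria District Court:
  (a) The claim is an employment claim, not a property claim. Met.
  (b) The amount in controversy is USD 230,500, which meets the USD 25,000 floor. Condition met.
  (c) The amount in controversy is USD 230,500, within the USD 259,000 ceiling. Met.
  (d) The contract was executed in Bryria — that alternative is enough. Satisfied.
  (e) The claim is an employment claim, not a contract claim, so one alternative holds. The exception is not triggered, since the amount in controversy is USD 230,500, above the USD 150,000 ceiling. Satisfied.
  → Jurisdiction lies.
The Varmarsh Court of Common Pleas:
  (a) Nell Drummond resides in Varmarsh, which satisfies one of the alternatives. The exception is not triggered, since the plaintiff resides in Bryria, not Varmarsh. Satisfied.
  (b) The plaintiff resides in Bryria, not Varmarsh; the contract was executed in Bryria, not Varmarsh; the amount in controversy is USD 230,500, below the 259,000 dollars floor — no alternative holds. However, the defendant resides in Varmarsh, so the 'unless' proviso supplies this condition. Satisfied.
  (c) The operative events occurred in Varmarsh. Met.
  (d) The claim is an employment claim, not a tort claim, so one alternative holds. Condition met.
  → Jurisdiction lies.
The Sylstead District Court:
  (a) The plaintiff resides in Bryria, not Sylstead. The proviso offers no rescue either, since the defendant resides in Varmarsh, not Sylstead. Condition not met.
  (b) The claim is an employment claim, not a tort claim, which satisfies one of the alternatives. Satisfied.
  (c) The amount in controversy is $230,500, within the 500,000 dollars ceiling — that alternative is enough. Satisfied.
  (d) The amount in controversy is USD 230,500, which meets the 100,000 dollars floor, so this disjunct is met. And the carve-out is inapplicable — the operative events occurred in Varmarsh, not Sylstead. Condition met.
  → At least one condition fails; no jurisdiction.
Courts with jurisdiction: the Bryria District Court, the Varmarsh Court of Common Pleas — 2 in total.

2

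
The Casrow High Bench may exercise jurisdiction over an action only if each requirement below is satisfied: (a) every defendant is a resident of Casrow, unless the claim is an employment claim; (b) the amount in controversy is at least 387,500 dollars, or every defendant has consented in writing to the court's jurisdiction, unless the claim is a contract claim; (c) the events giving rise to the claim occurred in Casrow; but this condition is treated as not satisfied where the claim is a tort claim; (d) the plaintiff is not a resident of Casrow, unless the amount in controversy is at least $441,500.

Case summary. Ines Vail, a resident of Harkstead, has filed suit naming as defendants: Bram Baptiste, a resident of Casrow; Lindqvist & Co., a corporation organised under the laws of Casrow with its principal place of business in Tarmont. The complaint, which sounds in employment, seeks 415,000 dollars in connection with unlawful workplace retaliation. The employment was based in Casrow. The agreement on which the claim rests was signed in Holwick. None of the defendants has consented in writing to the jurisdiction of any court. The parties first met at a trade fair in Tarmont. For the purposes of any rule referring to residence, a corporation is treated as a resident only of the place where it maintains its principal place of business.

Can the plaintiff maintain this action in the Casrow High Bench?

The Casrow High Bench:
  (a) The defendants reside as follows — Bram Baptiste in Casrow, Lindqvist & Co. in Tarmont — not all in Casrow. The proviso rescues it, though: the claim is an employment claim. Satisfied.
  (b) The amount in controversy is $415,000, which meets the 387,500 dollars floor, which satisfies one of the alternatives. Met.
  (c) The operative events occurred in Casrow. The exception is not triggered, since the claim is an employment claim, not a tort claim. Condition met.
  (d) The plaintiff resides in Harkstead, which is not Casrow. Met.
  → The court has jurisdiction.

Yes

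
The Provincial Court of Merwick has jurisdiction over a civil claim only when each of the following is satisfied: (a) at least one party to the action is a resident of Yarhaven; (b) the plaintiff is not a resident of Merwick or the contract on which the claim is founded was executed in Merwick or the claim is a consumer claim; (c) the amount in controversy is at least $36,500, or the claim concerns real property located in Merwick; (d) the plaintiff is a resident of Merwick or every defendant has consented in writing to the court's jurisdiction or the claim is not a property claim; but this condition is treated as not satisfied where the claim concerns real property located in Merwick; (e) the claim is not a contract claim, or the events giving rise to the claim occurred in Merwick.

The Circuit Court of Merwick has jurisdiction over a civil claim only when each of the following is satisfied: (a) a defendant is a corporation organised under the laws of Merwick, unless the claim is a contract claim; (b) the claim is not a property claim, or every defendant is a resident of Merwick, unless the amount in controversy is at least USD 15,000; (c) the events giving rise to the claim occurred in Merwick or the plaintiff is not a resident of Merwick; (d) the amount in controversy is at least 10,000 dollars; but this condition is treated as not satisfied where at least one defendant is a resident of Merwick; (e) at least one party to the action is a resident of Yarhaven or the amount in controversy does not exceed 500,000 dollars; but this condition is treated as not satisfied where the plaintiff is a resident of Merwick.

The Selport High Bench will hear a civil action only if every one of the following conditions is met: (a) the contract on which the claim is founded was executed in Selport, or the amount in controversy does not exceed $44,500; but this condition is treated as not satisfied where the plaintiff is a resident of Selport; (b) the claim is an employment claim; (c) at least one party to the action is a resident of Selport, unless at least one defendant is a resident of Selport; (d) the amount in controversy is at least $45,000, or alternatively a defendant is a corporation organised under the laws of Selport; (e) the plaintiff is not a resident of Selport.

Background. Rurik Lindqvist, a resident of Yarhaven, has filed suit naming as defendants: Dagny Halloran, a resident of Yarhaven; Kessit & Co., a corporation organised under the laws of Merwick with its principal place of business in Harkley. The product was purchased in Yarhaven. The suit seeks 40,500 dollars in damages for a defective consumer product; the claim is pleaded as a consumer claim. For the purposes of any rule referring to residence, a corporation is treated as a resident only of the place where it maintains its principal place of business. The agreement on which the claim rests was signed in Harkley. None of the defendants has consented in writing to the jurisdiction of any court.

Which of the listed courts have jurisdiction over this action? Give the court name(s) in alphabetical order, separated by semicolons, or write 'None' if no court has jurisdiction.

The Provincial Court of Merwick:
  (a) Rurik Lindqvist resides in Yarhaven. Condition met.
  (b) The plaintiff resides in Yarhaven, which is not Merwick — that alternative is enough. Condition met.
  (c) The amount in controversy is USD 40,500, which meets the $36,500 floor, so one alternative holds. Met.
  (d) The claim is a consumer claim, not a property claim, which satisfies one of the alternatives. The exception is not triggered, since the claim does not concern real property. Condition met.
  (e) The claim is a consumer claim, not a contract claim — that alternative is enough. Satisfied.
  → All conditions met; jurisdiction exists.
The Circuit Court of Merwick:
  (a) Kessit & Co. is organised under the laws of Merwick. Condition met.
  (b) The claim is a consumer claim, not a property claim, which satisfies one of the alternatives. Condition met.
  (c) The plaintiff resides in Yarhaven, which is not Merwick, so this disjunct is met. Condition met.
  (d) The amount in controversy is 40,500 dollars, which meets the 10,000 dollars floor. And the carve-out is inapplicable — no defendant resides in Merwick (they reside in Yarhaven, Harkley). Satisfied.
  (e) Rurik Lindqvist resides in Yarhaven, so one alternative holds. The carve-out does not apply: the plaintiff resides in Yarhaven, not Merwick. Satisfied.
  → All conditions met; jurisdiction exists.
The Selport High Bench:
  (a) The amount in controversy is 40,500 dollars, within the $44,500 ceiling, which satisfies one of the alternatives. The exception is not triggered, since the plaintiff resides in Yarhaven, not Selport. Satisfied.
  (b) The claim is a consumer claim, not an employment claim. Fails.
  (c) No party resides in Selport. The proviso offers no rescue either, since no defendant resides in Selport (they reside in Yarhaven, Harkley). Not met.
  (d) The amount in controversy is USD 40,500, below the 45,000 dollars floor; the corporate defendant(s) are organised in Merwick, not Selport — none of the alternatives is met. Not met.
  (e) The plaintiff resides in Yarhaven, which is not Selport. Condition met.
  → At least one condition fails; no jurisdiction.

the Circuit Court of Merwick; the Provincial Court of Merwick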